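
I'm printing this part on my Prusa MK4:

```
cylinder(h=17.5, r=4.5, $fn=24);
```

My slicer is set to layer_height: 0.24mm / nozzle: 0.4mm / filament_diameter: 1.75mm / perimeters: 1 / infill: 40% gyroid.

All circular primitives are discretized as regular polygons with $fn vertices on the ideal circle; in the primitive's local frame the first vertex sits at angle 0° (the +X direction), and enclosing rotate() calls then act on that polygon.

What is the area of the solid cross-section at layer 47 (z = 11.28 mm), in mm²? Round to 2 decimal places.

At z = 11.28 mm: the r=4.5 cylinder gives a regular 24-gon of circumradius 4.5 (constant along its height) (area = (24/2)·4.500²·sin(360°/24) = 62.89 mm²). Overall, the cross-section is a single solid region. Net area = 62.89 mm².

62.89 mm²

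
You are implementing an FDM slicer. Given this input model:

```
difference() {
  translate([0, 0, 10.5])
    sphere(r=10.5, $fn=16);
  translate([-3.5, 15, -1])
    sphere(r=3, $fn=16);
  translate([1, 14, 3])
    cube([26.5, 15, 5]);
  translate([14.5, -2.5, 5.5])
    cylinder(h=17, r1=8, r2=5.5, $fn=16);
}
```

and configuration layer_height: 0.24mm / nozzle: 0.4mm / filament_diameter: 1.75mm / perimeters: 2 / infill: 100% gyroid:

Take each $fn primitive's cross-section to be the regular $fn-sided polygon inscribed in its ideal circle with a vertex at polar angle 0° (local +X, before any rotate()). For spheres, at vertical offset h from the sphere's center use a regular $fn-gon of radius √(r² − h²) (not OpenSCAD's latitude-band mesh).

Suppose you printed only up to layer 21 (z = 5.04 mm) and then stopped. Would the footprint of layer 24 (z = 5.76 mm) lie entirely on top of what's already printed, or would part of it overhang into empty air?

part overhangs

Compare the two slices. At z = 5.04: the sphere: section is a regular 16-gon, circumradius = √(r²−h²) = √(10.5²−5.46²) = 8.969 (area = (16/2)·8.969²·sin(360°/16) = 246.26 mm²); the sphere at (-3.5, 15) is absent (|z−center|=6.040 > r=3); the 26.5×15 cube at (1, 14) contributes its full rectangle (area 397.50 mm²); the cone at (14.5, -2.5) does not reach this height (z outside [5.5, 22.5]); Subtracting the remaining from the first: starting from the r=10.5 sphere (246.26 mm²), the 26.5×15 cube at (1, 14) misses the remaining region (no effect) — area = 246.26 mm². At z = 5.76: the r=10.5 sphere slices to a regular 16-gon of circumradius 9.369 (√(r²−h²) with h=4.74 from center) (area = (16/2)·9.369²·sin(360°/16) = 268.74 mm²); the sphere at (-3.5, 15) is not intersected at this z (|z−center|=6.760 > r=3); the cube at (1, 14) is present — its section is the full 26.5×15 rectangle (area 397.50 mm²); the cone at (14.5, -2.5) (r1=8→r2=5.5) has section circumradius 7.962 here — a regular 16-gon (area = (16/2)·7.962²·sin(360°/16) = 194.07 mm²); After the difference (first − rest): starting from the r=10.5 sphere (268.74 mm²), the 26.5×15 cube at (1, 14) misses the remaining region (no effect); the cone at (14.5, -2.5) partially overlaps it — only the 14.01 mm² overlap (of its 194.07 mm²) is removed, clipping the outline — area = 254.73 mm². Checking containment: at z = 5.76 the cross-section extends beyond the z = 5.04 cross-section by about 19.04 mm².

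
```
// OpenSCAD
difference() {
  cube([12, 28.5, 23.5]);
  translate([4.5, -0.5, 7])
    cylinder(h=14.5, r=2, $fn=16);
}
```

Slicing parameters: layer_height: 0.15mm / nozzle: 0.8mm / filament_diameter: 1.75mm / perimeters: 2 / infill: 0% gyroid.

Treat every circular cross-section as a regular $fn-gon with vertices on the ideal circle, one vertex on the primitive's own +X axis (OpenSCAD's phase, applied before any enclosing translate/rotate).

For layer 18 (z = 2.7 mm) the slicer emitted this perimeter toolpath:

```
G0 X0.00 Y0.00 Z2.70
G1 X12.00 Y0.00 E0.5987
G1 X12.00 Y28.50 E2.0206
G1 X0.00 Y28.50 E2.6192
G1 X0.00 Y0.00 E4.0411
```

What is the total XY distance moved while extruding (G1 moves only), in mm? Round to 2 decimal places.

Sum the Euclidean lengths of each G1 segment: total = 81.00 mm.

81.00 mm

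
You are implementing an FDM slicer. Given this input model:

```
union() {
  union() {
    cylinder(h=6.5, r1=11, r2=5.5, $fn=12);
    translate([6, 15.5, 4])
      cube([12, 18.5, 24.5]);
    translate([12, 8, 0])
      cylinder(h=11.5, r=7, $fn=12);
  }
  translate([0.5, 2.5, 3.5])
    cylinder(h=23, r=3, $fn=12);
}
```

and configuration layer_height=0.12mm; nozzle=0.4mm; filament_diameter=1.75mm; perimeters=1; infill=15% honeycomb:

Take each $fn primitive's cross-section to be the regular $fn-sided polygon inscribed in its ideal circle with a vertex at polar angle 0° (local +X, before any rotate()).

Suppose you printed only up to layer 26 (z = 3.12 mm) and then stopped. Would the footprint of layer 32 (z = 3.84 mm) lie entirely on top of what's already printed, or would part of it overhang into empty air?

entirely on top

Compare the two slices. At z = 3.12: the cone (r1=11→r2=5.5) has section circumradius 8.360 here — a regular 12-gon (area = (12/2)·8.360²·sin(360°/12) = 209.67 mm²); the cube at (6, 15.5) does not reach this height (z outside [4, 28.5]); the r=7 cylinder at (12, 8) contributes a regular 12-gon of circumradius 7 (area = (12/2)·7.000²·sin(360°/12) = 147.00 mm²); Combining (union): the regions partially overlap — summed areas 356.67 mm² minus the doubly-counted overlap 1.63 mm² gives 355.04 mm² — area = 355.04 mm²; the cylinder at (0.5, 2.5) is absent (z outside [3.5, 26.5]); Combining (union): only that combined region is present, so the union is just that shape — area = 355.04 mm². At z = 3.84: the cone contributes a regular 12-gon of circumradius 7.751 (interpolated between r1=11 and r2=5.5 at t=0.591) (area = (12/2)·7.751²·sin(360°/12) = 180.22 mm²); the cube at (6, 15.5) is not intersected at this z (z outside [4, 28.5]); the r=7 cylinder at (12, 8) gives a regular 12-gon of circumradius 7 (constant along its height) (area = (12/2)·7.000²·sin(360°/12) = 147.00 mm²); Taking the union: the regions partially overlap — summed areas 327.22 mm² minus the doubly-counted overlap 0.12 mm² gives 327.10 mm² — area = 327.10 mm²; the r=3 cylinder at (0.5, 2.5) gives a regular 12-gon of circumradius 3 (constant along its height) (area = (12/2)·3.000²·sin(360°/12) = 27.00 mm²); Merging all regions: the r=3 cylinder at (0.5, 2.5) lies entirely inside that combined region, so the union is just that combined region — area = 327.10 mm². Checking containment: the cross-section at z = 3.84 is a subset of the cross-section at z = 3.12.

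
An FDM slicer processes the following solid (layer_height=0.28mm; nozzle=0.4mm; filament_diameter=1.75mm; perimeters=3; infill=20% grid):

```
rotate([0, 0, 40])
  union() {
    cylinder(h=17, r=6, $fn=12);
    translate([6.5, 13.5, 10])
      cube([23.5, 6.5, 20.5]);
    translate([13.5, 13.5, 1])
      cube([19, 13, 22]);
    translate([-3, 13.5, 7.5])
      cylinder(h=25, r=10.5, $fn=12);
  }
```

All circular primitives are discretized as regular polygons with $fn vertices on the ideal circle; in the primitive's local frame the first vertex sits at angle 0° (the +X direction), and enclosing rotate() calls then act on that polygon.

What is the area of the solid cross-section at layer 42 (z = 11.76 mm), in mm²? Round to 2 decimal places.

At z = 11.76 mm: the r=6 cylinder gives a regular 12-gon of circumradius 6 (constant along its height) (area = (12/2)·6.000²·sin(360°/12) = 108.00 mm²); the 23.5×6.5 cube at (6.5, 13.5) contributes its full rectangle (area 152.75 mm²); the cube at (13.5, 13.5) is present — its section is the full 19×13 rectangle (area 247.00 mm²); the r=10.5 cylinder at (-3, 13.5) contributes a regular 12-gon of circumradius 10.5 (area = (12/2)·10.500²·sin(360°/12) = 330.75 mm²); Merging all regions: the regions partially overlap — summed areas 838.50 mm² minus the doubly-counted overlap 121.58 mm² gives 716.92 mm² — area = 716.92 mm²; (rotated 40° about Z; rotation is an isometry so areas/perimeters/island counts are preserved). Overall, the cross-section is a single solid region. Net area = 716.92 mm².

716.92 mm²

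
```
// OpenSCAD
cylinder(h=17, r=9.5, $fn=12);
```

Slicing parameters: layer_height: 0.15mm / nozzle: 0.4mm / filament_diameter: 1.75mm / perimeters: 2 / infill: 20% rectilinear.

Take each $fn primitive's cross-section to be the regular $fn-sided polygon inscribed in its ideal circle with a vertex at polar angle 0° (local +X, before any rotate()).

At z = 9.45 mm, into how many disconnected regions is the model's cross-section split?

At z = 9.45 mm: the r=9.5 cylinder gives a regular 12-gon of circumradius 9.5 (constant along its height). The result has 1 disconnected region.

1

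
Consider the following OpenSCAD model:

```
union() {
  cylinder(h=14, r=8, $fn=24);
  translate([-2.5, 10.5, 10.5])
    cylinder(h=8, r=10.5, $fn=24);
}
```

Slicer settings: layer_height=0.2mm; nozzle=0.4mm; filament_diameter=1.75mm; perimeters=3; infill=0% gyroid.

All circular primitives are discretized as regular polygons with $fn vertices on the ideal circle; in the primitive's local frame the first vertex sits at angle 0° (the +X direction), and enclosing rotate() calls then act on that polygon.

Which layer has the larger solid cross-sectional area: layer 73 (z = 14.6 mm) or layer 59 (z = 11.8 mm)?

layer 59 (z = 11.8 mm)

Layer 73 (z = 14.6): the cylinder does not reach this height (z outside [0, 14]); the r=10.5 cylinder at (-2.5, 10.5) gives a regular 24-gon of circumradius 10.5 (constant along its height) (area = (24/2)·10.500²·sin(360°/24) = 342.42 mm²); Combining (union): only the r=10.5 cylinder at (-2.5, 10.5) is present, so the union is just that shape — area = 342.42 mm². So its area = 342.42 mm². Layer 59 (z = 11.8): the cylinder: section is a regular 24-gon, circumradius r=8 (area = (24/2)·8.000²·sin(360°/24) = 198.77 mm²); the cylinder at (-2.5, 10.5): section is a regular 24-gon, circumradius r=10.5 (area = (24/2)·10.500²·sin(360°/24) = 342.42 mm²); Merging all regions: the regions partially overlap — summed areas 541.19 mm² minus the doubly-counted overlap 77.91 mm² gives 463.28 mm² — area = 463.28 mm². So its area = 463.28 mm². Layer 59 is larger (463.28 vs 342.42 mm²).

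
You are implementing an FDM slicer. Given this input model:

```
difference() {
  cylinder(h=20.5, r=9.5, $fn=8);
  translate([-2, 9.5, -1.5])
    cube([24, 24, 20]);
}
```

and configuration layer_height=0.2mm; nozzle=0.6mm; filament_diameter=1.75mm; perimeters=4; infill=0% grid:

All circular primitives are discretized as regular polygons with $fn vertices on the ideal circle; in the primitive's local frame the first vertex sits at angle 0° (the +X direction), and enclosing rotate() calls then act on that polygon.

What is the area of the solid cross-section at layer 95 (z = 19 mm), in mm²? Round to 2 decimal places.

255.27 mm²

At z = 19 mm: the cylinder: section is a regular 8-gon, circumradius r=9.5 (area = (8/2)·9.500²·sin(360°/8) = 255.27 mm²); the cube at (-2, 9.5) is absent (z outside [-1.5, 18.5]); Taking the first minus the rest: none of the subtracted shapes is present at this height, so the r=9.5 cylinder is unchanged — area = 255.27 mm². Overall, the cross-section is a single solid region. Net area = 255.27 mm².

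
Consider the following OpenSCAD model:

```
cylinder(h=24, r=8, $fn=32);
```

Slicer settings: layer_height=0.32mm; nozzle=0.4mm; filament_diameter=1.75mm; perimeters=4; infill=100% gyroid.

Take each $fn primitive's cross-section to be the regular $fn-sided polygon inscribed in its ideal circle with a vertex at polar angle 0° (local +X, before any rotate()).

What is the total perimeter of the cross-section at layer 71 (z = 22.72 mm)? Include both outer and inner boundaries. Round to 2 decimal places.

50.18 mm

At z = 22.72 mm: the r=8 cylinder gives a regular 32-gon of circumradius 8 (constant along its height) (perimeter = 2·32·8.000·sin(180°/32) = 50.18 mm). Overall, the cross-section is a single solid region. Total boundary length (outer) = 50.18 mm.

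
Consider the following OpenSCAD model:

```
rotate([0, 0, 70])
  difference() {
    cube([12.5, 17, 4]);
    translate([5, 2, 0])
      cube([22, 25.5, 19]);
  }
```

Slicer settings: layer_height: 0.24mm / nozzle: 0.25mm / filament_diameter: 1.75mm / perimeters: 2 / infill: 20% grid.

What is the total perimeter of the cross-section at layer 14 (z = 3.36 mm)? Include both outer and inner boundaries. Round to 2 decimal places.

59.00 mm

At z = 3.36 mm: the cube is present — its section is the full 12.5×17 rectangle (perimeter 59.00 mm); the cube at (5, 2) (footprint 22×25.5) is included at this height (perimeter 95.00 mm); Subtracting the remaining from the first: starting from the 12.5×17 cube, the 22×25.5 cube at (5, 2) partially overlaps it — only the 112.50 mm² overlap (of its 561.00 mm²) is removed, clipping the outline — boundary = 59.00 mm; (whole slice rotated 70° about Z — lengths, areas and connectivity unchanged). Overall, the cross-section is a single solid region. Total boundary length (outer) = 59.00 mm.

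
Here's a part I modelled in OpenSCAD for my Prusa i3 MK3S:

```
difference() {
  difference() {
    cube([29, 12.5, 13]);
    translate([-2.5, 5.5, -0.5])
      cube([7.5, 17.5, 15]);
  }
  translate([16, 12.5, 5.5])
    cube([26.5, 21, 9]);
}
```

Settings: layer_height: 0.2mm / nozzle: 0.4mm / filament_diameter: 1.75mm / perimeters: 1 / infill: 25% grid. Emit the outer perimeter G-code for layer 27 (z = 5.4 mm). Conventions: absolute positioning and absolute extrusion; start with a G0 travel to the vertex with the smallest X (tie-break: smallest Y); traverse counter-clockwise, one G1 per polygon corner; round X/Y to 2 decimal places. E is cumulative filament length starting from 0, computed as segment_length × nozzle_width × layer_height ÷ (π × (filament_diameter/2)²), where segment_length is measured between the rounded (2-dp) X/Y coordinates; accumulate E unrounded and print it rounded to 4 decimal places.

At z = 5.4 mm: the cube is present — its section is the full 29×12.5 rectangle; the cube at (-2.5, 5.5) (footprint 7.5×17.5) is included at this height; Taking the first minus the rest: starting from the 29×12.5 cube, the 7.5×17.5 cube at (-2.5, 5.5) partially overlaps it — only the 35.00 mm² overlap (of its 131.25 mm²) is removed, clipping the outline — 1 connected region; the cube at (16, 12.5) does not reach this height (z outside [5.5, 14.5]); Subtracting the remaining from the first: none of the subtracted shapes is present at this height, so the result so far is unchanged — 1 connected region. The outline is a single polygon with 6 vertices. Extrusion per mm of travel: 0.4 × 0.2 / (π × 0.875²) = 0.033260. Accumulating E over each segment gives final E = 2.7606.

G0 X0.00 Y0.00 Z5.40
G1 X29.00 Y0.00 E0.9645
G1 X29.00 Y12.50 E1.3803
G1 X5.00 Y12.50 E2.1785
G1 X5.00 Y5.50 E2.4114
G1 X0.00 Y5.50 E2.5777
G1 X0.00 Y0.00 E2.7606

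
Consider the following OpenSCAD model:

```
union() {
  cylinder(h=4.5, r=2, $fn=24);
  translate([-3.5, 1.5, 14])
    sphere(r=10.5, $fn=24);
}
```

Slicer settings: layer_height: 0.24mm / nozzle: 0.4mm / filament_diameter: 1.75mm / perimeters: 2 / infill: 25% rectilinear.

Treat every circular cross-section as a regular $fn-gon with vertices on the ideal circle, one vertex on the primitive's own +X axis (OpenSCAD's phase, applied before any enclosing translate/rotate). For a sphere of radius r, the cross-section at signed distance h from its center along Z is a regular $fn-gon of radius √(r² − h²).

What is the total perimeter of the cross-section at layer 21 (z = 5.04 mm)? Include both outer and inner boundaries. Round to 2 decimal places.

34.30 mm

At z = 5.04 mm: the cylinder is not intersected at this z (z outside [0, 4.5]); the sphere at (-3.5, 1.5): section is a regular 24-gon, circumradius = √(r²−h²) = √(10.5²−8.96²) = 5.474 (perimeter = 2·24·5.474·sin(180°/24) = 34.30 mm); Combining (union): only the r=10.5 sphere at (-3.5, 1.5) is present, so the union is just that shape — boundary = 34.30 mm. Overall, the cross-section is a single solid region. Total boundary length (outer) = 34.30 mm.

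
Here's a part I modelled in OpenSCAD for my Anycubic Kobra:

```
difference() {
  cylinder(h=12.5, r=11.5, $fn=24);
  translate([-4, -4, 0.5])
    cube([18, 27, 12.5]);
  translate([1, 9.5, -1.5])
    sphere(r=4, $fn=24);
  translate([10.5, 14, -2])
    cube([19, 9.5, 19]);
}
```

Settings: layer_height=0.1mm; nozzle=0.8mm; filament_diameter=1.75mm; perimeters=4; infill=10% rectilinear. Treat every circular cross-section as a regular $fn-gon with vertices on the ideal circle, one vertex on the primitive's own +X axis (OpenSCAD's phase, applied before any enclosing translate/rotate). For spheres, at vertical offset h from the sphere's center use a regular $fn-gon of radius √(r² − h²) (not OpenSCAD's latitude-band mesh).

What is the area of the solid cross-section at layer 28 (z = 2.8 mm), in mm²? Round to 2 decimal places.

202.46 mm²

At z = 2.8 mm: the cylinder: section is a regular 24-gon, circumradius r=11.5 (area = (24/2)·11.500²·sin(360°/24) = 410.75 mm²); the 18×27 cube at (-4, -4) contributes its full rectangle (area 486.00 mm²); the sphere at (1, 9.5) is absent (|z−center|=4.300 > r=4); the cube at (10.5, 14) (footprint 19×9.5) is included at this height (area 180.50 mm²); Taking the first minus the rest: starting from the r=11.5 cylinder (410.75 mm²), the 18×27 cube at (-4, -4) partially overlaps it — only the 208.28 mm² overlap (of its 486.00 mm²) is removed, clipping the outline; the 19×9.5 cube at (10.5, 14) misses the remaining region (no effect) — area = 202.46 mm². Overall, the cross-section is a single solid region. Net area = 202.46 mm².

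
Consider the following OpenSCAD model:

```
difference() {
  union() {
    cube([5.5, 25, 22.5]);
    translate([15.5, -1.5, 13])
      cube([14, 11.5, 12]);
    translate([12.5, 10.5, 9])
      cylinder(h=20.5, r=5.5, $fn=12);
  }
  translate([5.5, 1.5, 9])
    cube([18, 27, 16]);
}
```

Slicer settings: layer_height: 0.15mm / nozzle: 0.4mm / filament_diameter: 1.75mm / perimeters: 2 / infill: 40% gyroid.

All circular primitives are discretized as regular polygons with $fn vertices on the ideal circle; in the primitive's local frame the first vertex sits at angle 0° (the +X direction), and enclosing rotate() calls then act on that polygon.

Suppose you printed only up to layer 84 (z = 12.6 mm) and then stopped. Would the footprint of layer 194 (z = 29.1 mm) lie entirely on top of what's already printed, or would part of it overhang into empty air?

Compare the two slices. At z = 12.6: the 5.5×25 cube contributes its full rectangle (area 137.50 mm²); the cube at (15.5, -1.5) is absent (z outside [13, 25]); the cylinder at (12.5, 10.5): section is a regular 12-gon, circumradius r=5.5 (area = (12/2)·5.500²·sin(360°/12) = 90.75 mm²); Merging all regions: the 2 present regions are separate (no shared area or edge), so areas and boundary lengths simply add and each stays a separate island — area = 228.25 mm²; the cube at (5.5, 1.5) is present — its section is the full 18×27 rectangle (area 486.00 mm²); Taking the first minus the rest: starting from the result so far (228.25 mm²), the 18×27 cube at (5.5, 1.5) partially overlaps it — only the 90.75 mm² overlap (of its 486.00 mm²) is removed, clipping the outline — area = 137.50 mm². At z = 29.1: the cube is not intersected at this z (z outside [0, 22.5]); the cube at (15.5, -1.5) is absent (z outside [13, 25]); the cylinder at (12.5, 10.5): section is a regular 12-gon, circumradius r=5.5 (area = (12/2)·5.500²·sin(360°/12) = 90.75 mm²); Combining (union): only the r=5.5 cylinder at (12.5, 10.5) is present, so the union is just that shape — area = 90.75 mm²; the cube at (5.5, 1.5) does not reach this height (z outside [9, 25]); After the difference (first − rest): none of the subtracted shapes is present at this height, so the result so far is unchanged — area = 90.75 mm². Checking containment: at z = 29.1 the cross-section extends beyond the z = 12.6 cross-section by about 90.75 mm².

part overhangs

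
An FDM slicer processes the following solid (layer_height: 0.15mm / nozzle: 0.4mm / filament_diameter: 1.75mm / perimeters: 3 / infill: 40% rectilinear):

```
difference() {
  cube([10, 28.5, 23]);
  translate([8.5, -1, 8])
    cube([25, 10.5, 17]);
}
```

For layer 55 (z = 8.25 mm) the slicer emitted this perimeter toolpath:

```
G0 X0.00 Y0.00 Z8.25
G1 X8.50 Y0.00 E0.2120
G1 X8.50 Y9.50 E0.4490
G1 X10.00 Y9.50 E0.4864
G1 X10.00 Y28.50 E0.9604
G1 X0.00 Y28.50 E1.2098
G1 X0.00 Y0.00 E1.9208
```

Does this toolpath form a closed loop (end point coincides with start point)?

Start point (G0): (0.00, 0.00). End point (last G1): the path returns to the start — closed.

yes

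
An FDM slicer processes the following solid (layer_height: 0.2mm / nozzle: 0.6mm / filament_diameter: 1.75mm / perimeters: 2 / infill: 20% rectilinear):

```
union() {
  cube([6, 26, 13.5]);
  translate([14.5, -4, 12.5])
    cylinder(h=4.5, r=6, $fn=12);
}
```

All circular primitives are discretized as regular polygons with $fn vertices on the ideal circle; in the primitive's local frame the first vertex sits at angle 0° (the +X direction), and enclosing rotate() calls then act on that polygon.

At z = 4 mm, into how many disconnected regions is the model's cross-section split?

1

At z = 4 mm: the cube is present — its section is the full 6×26 rectangle; the cylinder at (14.5, -4) is absent (z outside [12.5, 17]); Combining (union): only the 6×26 cube is present, so the union is just that shape — 1 connected region. The result has 1 disconnected region.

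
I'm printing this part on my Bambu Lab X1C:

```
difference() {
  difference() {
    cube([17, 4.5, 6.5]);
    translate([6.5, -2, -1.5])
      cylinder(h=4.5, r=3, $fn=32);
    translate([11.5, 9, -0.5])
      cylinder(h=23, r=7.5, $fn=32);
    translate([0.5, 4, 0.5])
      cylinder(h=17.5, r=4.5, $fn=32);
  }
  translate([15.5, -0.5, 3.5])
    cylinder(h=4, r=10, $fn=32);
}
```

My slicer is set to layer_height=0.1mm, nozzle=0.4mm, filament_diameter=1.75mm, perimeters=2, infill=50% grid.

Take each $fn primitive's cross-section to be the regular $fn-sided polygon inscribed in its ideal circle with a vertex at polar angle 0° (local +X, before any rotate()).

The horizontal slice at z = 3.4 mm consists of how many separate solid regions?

1

At z = 3.4 mm: the cube (footprint 17×4.5) is included at this height; the cylinder at (6.5, -2) is absent (z outside [-1.5, 3]); the r=7.5 cylinder at (11.5, 9) contributes a regular 32-gon of circumradius 7.5; the r=4.5 cylinder at (0.5, 4) contributes a regular 32-gon of circumradius 4.5; Taking the first minus the rest: starting from the 17×4.5 cube, the r=7.5 cylinder at (11.5, 9) partially overlaps it — only the 24.69 mm² overlap (of its 175.58 mm²) is removed, clipping the outline; the r=4.5 cylinder at (0.5, 4) partially overlaps it — only the 19.62 mm² overlap (of its 63.21 mm²) is removed, clipping the outline — 1 connected region; the cylinder at (15.5, -0.5) is absent (z outside [3.5, 7.5]); After the difference (first − rest): none of the subtracted shapes is present at this height, so that combined region is unchanged — 1 connected region. The result has 1 disconnected region.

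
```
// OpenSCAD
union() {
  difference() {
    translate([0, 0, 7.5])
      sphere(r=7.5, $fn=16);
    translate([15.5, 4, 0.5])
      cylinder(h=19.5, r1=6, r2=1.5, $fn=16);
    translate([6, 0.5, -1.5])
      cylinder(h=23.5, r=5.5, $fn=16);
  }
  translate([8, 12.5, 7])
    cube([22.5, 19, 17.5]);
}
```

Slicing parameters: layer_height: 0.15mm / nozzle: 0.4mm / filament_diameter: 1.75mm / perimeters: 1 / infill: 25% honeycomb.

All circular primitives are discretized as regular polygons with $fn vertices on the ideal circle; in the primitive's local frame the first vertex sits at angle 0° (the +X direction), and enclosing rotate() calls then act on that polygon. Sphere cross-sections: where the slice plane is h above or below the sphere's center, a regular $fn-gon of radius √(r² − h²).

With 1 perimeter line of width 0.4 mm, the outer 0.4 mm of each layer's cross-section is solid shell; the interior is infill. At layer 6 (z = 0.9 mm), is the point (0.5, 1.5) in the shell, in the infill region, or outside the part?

shell

At z = 0.9 mm: the r=7.5 sphere slices to a regular 16-gon of circumradius 3.562 (√(r²−h²) with h=6.6 from center); the cone at (15.5, 4) (r1=6→r2=1.5) has section circumradius 5.908 here — a regular 16-gon; the r=5.5 cylinder at (6, 0.5) gives a regular 16-gon of circumradius 5.5 (constant along its height); Subtracting the remaining from the first: starting from the r=7.5 sphere, the cone at (15.5, 4) misses the remaining region (no effect); the r=5.5 cylinder at (6, 0.5) partially overlaps it — only the 12.89 mm² overlap (of its 92.61 mm²) is removed, clipping the outline — 1 connected region; the cube at (8, 12.5) does not reach this height (z outside [7, 24.5]); Merging all regions: only the result so far is present, so the union is just that shape — 1 connected region. Overall, the cross-section is a single solid region. The nearest boundary edge runs (0.92, 2.60)→(0.50, 0.50); distance from the point to it = 0.20 mm. The point is inside the cross-section, 0.20 mm from the nearest boundary — within the 0.4 mm shell band (1 × 0.4).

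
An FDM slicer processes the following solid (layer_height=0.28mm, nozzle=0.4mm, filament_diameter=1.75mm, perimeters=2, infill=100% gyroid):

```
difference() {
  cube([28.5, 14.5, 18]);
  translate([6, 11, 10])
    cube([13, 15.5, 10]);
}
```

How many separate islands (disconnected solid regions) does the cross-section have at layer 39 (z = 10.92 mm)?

At z = 10.92 mm: the cube is present — its section is the full 28.5×14.5 rectangle; the cube at (6, 11) is present — its section is the full 13×15.5 rectangle; After the difference (first − rest): starting from the 28.5×14.5 cube, the 13×15.5 cube at (6, 11) partially overlaps it — only the 45.50 mm² overlap (of its 201.50 mm²) is removed, clipping the outline — 1 connected region. Overall, the cross-section is a single solid region. Island count = 1.

1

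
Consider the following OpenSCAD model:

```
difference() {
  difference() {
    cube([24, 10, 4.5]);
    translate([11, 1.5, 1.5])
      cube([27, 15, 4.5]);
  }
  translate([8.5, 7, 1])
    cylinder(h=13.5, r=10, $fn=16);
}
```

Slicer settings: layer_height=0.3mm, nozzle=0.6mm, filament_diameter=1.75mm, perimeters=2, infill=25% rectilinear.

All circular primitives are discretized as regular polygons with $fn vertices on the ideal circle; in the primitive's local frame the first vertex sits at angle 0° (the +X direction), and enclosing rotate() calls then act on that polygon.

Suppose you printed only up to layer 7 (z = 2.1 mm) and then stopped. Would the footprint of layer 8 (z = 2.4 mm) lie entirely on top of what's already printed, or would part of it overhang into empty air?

entirely on top

Compare the two slices. At z = 2.1: the cube is present — its section is the full 24×10 rectangle (area 240.00 mm²); the cube at (11, 1.5) (footprint 27×15) is included at this height (area 405.00 mm²); After the difference (first − rest): starting from the 24×10 cube (240.00 mm²), the 27×15 cube at (11, 1.5) partially overlaps it — only the 110.50 mm² overlap (of its 405.00 mm²) is removed, clipping the outline — area = 129.50 mm²; the cylinder at (8.5, 7): section is a regular 16-gon, circumradius r=10 (area = (16/2)·10.000²·sin(360°/16) = 306.15 mm²); Taking the first minus the rest: starting from that combined region (129.50 mm²), the r=10 cylinder at (8.5, 7) partially overlaps it — only the 116.25 mm² overlap (of its 306.15 mm²) is removed, clipping the outline — area = 13.25 mm². At z = 2.4: the 24×10 cube contributes its full rectangle (area 240.00 mm²); the 27×15 cube at (11, 1.5) contributes its full rectangle (area 405.00 mm²); After the difference (first − rest): starting from the 24×10 cube (240.00 mm²), the 27×15 cube at (11, 1.5) partially overlaps it — only the 110.50 mm² overlap (of its 405.00 mm²) is removed, clipping the outline — area = 129.50 mm²; the r=10 cylinder at (8.5, 7) contributes a regular 16-gon of circumradius 10 (area = (16/2)·10.000²·sin(360°/16) = 306.15 mm²); Taking the first minus the rest: starting from that combined region (129.50 mm²), the r=10 cylinder at (8.5, 7) partially overlaps it — only the 116.25 mm² overlap (of its 306.15 mm²) is removed, clipping the outline — area = 13.25 mm². Checking containment: the cross-section at z = 2.4 is a subset of the cross-section at z = 2.1.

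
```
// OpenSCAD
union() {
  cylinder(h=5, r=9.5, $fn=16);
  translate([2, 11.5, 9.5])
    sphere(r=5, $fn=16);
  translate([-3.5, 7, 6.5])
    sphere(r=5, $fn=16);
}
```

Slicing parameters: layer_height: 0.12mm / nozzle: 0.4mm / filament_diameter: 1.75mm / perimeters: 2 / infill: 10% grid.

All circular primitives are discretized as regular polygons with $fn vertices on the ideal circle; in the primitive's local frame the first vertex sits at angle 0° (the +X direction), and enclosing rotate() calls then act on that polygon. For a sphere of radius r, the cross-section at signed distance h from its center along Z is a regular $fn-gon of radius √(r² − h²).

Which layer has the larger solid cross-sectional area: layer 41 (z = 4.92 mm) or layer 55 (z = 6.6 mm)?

Layer 41 (z = 4.92): the cylinder: section is a regular 16-gon, circumradius r=9.5 (area = (16/2)·9.500²·sin(360°/16) = 276.30 mm²); the r=5 sphere at (2, 11.5) slices to a regular 16-gon of circumradius 2.006 (√(r²−h²) with h=4.58 from center) (area = (16/2)·2.006²·sin(360°/16) = 12.32 mm²); the r=5 sphere at (-3.5, 7) contributes a regular 16-gon of circumradius √(5²−1.58²) = 4.744 (area = (16/2)·4.744²·sin(360°/16) = 68.89 mm²); Taking the union: the regions partially overlap — summed areas 357.51 mm² minus the doubly-counted overlap 45.22 mm² gives 312.29 mm² — area = 312.29 mm². So its area = 312.29 mm². Layer 55 (z = 6.6): the cylinder is absent (z outside [0, 5]); the sphere at (2, 11.5): section is a regular 16-gon, circumradius = √(r²−h²) = √(5²−2.9²) = 4.073 (area = (16/2)·4.073²·sin(360°/16) = 50.79 mm²); the sphere at (-3.5, 7): section is a regular 16-gon, circumradius = √(r²−h²) = √(5²−0.1²) = 4.999 (area = (16/2)·4.999²·sin(360°/16) = 76.51 mm²); Taking the union: the regions partially overlap — summed areas 127.30 mm² minus the doubly-counted overlap 6.83 mm² gives 120.47 mm² — area = 120.47 mm². So its area = 120.47 mm². Layer 41 is larger (312.29 vs 120.47 mm²).

layer 41 (z = 4.92 mm)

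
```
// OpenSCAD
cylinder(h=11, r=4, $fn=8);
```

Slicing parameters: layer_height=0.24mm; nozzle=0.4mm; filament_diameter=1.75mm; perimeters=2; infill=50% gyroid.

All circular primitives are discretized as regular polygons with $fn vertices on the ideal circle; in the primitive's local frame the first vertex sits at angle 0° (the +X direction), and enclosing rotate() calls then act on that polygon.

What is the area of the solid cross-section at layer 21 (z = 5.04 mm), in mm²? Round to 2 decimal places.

45.25 mm²

At z = 5.04 mm: the cylinder: section is a regular 8-gon, circumradius r=4 (area = (8/2)·4.000²·sin(360°/8) = 45.25 mm²). Overall, the cross-section is a single solid region. Net area = 45.25 mm².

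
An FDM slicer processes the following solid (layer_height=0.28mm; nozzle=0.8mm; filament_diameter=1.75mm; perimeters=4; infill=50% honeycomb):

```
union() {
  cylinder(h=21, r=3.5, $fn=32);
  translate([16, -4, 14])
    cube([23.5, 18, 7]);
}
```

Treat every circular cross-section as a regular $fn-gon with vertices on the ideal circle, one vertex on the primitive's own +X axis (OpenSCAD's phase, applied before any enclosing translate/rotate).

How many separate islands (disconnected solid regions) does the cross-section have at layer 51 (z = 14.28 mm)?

2

At z = 14.28 mm: the r=3.5 cylinder contributes a regular 32-gon of circumradius 3.5; the cube at (16, -4) (footprint 23.5×18) is included at this height; Combining (union): the 2 present regions are separate (no shared area or edge), so areas and boundary lengths simply add and each stays a separate island — 2 connected regions. Overall, the cross-section has 2 separate islands. Island count = 2.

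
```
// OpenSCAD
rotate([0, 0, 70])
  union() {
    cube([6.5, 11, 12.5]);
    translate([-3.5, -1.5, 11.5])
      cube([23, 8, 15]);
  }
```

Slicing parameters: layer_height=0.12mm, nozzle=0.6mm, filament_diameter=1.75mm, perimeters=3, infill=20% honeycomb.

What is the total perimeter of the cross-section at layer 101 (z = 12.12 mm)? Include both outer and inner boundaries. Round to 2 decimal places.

At z = 12.12 mm: the 6.5×11 cube contributes its full rectangle (perimeter 35.00 mm); the 23×8 cube at (-3.5, -1.5) contributes its full rectangle (perimeter 62.00 mm); Combining (union): the regions partially overlap (shared area 42.25 mm²), so the edge portions inside another operand are dropped and the merged outline is re-measured after clipping — boundary = 71.00 mm; (whole slice rotated 70° about Z — lengths, areas and connectivity unchanged). Overall, the cross-section is a single solid region. Total boundary length (outer) = 71.00 mm.

71.00 mm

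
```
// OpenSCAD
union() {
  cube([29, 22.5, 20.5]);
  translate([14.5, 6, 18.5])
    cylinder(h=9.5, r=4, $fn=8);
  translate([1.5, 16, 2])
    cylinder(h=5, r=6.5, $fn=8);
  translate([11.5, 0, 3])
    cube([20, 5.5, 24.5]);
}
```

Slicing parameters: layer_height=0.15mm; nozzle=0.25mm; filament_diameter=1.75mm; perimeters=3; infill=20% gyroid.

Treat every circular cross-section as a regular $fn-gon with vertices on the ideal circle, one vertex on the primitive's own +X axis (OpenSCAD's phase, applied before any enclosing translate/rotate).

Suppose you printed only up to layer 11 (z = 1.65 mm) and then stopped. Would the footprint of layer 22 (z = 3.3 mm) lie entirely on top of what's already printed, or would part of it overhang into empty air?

part overhangs

Compare the two slices. At z = 1.65: the cube is present — its section is the full 29×22.5 rectangle (area 652.50 mm²); the cylinder at (14.5, 6) is not intersected at this z (z outside [18.5, 28]); the cylinder at (1.5, 16) is not intersected at this z (z outside [2, 7]); the cube at (11.5, 0) is not intersected at this z (z outside [3, 27.5]); Merging all regions: only the 29×22.5 cube is present, so the union is just that shape — area = 652.50 mm². At z = 3.3: the 29×22.5 cube contributes its full rectangle (area 652.50 mm²); the cylinder at (14.5, 6) does not reach this height (z outside [18.5, 28]); the cylinder at (1.5, 16): section is a regular 8-gon, circumradius r=6.5 (area = (8/2)·6.500²·sin(360°/8) = 119.50 mm²); the cube at (11.5, 0) (footprint 20×5.5) is included at this height (area 110.00 mm²); Merging all regions: the regions partially overlap — summed areas 882.00 mm² minus the doubly-counted overlap 174.57 mm² gives 707.43 mm² — area = 707.43 mm². Checking containment: at z = 3.3 the cross-section extends beyond the z = 1.65 cross-section by about 54.93 mm².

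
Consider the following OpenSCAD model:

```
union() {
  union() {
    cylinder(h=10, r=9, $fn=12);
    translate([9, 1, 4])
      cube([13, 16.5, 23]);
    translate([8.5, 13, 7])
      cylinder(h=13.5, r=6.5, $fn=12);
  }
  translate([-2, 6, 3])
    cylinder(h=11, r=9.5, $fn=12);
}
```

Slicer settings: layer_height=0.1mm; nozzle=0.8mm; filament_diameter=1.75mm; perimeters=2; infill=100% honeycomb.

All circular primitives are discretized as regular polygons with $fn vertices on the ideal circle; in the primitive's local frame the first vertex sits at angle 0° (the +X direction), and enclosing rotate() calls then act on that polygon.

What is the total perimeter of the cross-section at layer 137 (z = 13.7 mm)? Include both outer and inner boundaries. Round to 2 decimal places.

109.34 mm

At z = 13.7 mm: the cylinder is not intersected at this z (z outside [0, 10]); the cube at (9, 1) (footprint 13×16.5) is included at this height (perimeter 59.00 mm); the r=6.5 cylinder at (8.5, 13) contributes a regular 12-gon of circumradius 6.5 (perimeter = 2·12·6.500·sin(180°/12) = 40.38 mm); Taking the union: the regions partially overlap (shared area 52.19 mm²), so the edge portions inside another operand are dropped and the merged outline is re-measured after clipping — boundary = 69.92 mm; the cylinder at (-2, 6): section is a regular 12-gon, circumradius r=9.5 (perimeter = 2·12·9.500·sin(180°/12) = 59.01 mm); Taking the union: the regions partially overlap (shared area 18.48 mm²), so the edge portions inside another operand are dropped and the merged outline is re-measured after clipping — boundary = 109.34 mm. Overall, the cross-section is a single solid region. Total boundary length (outer) = 109.34 mm.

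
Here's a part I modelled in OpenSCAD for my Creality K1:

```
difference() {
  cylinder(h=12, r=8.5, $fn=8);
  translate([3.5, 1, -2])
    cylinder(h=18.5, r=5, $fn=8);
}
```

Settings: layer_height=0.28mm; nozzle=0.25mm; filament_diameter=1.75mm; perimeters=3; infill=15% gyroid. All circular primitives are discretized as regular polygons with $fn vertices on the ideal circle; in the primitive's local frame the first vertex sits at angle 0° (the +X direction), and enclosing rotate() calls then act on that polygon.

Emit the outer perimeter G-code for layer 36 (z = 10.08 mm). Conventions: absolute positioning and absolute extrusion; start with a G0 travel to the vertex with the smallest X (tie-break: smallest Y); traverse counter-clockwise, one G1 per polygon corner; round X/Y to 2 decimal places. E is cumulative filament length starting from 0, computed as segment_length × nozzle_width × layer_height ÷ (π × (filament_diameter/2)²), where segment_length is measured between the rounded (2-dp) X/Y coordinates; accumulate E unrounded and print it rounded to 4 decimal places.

At z = 10.08 mm: the r=8.5 cylinder gives a regular 8-gon of circumradius 8.5 (constant along its height); the r=5 cylinder at (3.5, 1) gives a regular 8-gon of circumradius 5 (constant along its height); Taking the first minus the rest: starting from the r=8.5 cylinder, the r=5 cylinder at (3.5, 1) partially overlaps it — only the 69.10 mm² overlap (of its 70.71 mm²) is removed, clipping the outline — 1 connected region. The outline is a single polygon with 16 vertices. Extrusion per mm of travel: 0.25 × 0.28 / (π × 0.875²) = 0.029103. Accumulating E over each segment gives final E = 2.1297.

G0 X-8.50 Y0.00 Z10.08
G1 X-6.01 Y-6.01 E0.1893
G1 X0.00 Y-8.50 E0.3786
G1 X6.01 Y-6.01 E0.5680
G1 X8.50 Y0.00 E0.7573
G1 X8.29 Y0.50 E0.7731
G1 X7.04 Y-2.54 E0.8687
G1 X3.50 Y-4.00 E0.9802
G1 X-0.04 Y-2.54 E1.0916
G1 X-1.50 Y1.00 E1.2031
G1 X-0.04 Y4.54 E1.3145
G1 X3.50 Y6.00 E1.4259
G1 X6.54 Y4.74 E1.5217
G1 X6.01 Y6.01 E1.5618
G1 X0.00 Y8.50 E1.7511
G1 X-6.01 Y6.01 E1.9404
G1 X-8.50 Y0.00 E2.1297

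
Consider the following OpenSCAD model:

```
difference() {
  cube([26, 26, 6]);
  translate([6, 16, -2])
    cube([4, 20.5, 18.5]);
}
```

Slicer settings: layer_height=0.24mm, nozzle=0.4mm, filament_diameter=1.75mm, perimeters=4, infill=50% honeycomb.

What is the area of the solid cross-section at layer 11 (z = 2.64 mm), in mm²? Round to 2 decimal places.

At z = 2.64 mm: the 26×26 cube contributes its full rectangle (area 676.00 mm²); the 4×20.5 cube at (6, 16) contributes its full rectangle (area 82.00 mm²); Subtracting the remaining from the first: starting from the 26×26 cube (676.00 mm²), the 4×20.5 cube at (6, 16) partially overlaps it — only the 40.00 mm² overlap (of its 82.00 mm²) is removed, clipping the outline — area = 636.00 mm². Overall, the cross-section is a single solid region. Net area = 636.00 mm².

636.00 mm²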